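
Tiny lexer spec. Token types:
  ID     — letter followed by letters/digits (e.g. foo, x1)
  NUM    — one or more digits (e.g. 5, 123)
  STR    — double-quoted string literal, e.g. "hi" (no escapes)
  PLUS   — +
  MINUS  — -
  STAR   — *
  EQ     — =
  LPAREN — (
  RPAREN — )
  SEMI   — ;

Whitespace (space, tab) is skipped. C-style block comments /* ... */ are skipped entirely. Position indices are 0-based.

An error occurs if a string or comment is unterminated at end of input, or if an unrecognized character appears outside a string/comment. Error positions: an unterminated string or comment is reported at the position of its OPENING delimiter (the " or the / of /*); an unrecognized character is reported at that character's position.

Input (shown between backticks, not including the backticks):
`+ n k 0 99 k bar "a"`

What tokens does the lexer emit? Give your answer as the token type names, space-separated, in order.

Answer: PLUS ID ID NUM NUM ID ID STR

Derivation:
pos=0: emit PLUS '+'
pos=2: emit ID 'n' (now at pos=3)
pos=4: emit ID 'k' (now at pos=5)
pos=6: emit NUM '0' (now at pos=7)
pos=8: emit NUM '99' (now at pos=10)
pos=11: emit ID 'k' (now at pos=12)
pos=13: emit ID 'bar' (now at pos=16)
pos=17: enter STRING mode
pos=17: emit STR "a" (now at pos=20)
DONE. 8 tokens: [PLUS, ID, ID, NUM, NUM, ID, ID, STR]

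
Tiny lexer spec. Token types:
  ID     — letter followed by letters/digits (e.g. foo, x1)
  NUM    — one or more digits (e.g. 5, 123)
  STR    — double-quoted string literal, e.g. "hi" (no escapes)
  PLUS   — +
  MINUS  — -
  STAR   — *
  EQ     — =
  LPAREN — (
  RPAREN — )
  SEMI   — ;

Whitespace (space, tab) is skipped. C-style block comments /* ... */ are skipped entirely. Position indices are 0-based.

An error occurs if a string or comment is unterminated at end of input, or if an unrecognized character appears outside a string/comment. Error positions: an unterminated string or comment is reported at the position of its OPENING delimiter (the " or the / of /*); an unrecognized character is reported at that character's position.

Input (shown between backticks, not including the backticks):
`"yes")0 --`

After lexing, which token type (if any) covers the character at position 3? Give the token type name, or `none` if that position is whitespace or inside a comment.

pos=0: enter STRING mode
pos=0: emit STR "yes" (now at pos=5)
pos=5: emit RPAREN ')'
pos=6: emit NUM '0' (now at pos=7)
pos=8: emit MINUS '-'
pos=9: emit MINUS '-'
DONE. 5 tokens: [STR, RPAREN, NUM, MINUS, MINUS]
Position 3: char is 's' -> STR

Answer: STR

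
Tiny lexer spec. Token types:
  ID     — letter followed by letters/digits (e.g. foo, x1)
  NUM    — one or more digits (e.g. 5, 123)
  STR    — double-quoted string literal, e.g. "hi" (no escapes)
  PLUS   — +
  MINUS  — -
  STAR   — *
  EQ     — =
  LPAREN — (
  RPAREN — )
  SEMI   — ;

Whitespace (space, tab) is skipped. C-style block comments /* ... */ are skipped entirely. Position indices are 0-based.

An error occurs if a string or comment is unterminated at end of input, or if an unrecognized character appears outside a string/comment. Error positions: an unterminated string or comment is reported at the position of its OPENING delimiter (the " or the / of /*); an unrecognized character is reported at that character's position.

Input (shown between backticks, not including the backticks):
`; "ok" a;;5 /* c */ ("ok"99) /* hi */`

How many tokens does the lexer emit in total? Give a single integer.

Answer: 10

Derivation:
pos=0: emit SEMI ';'
pos=2: enter STRING mode
pos=2: emit STR "ok" (now at pos=6)
pos=7: emit ID 'a' (now at pos=8)
pos=8: emit SEMI ';'
pos=9: emit SEMI ';'
pos=10: emit NUM '5' (now at pos=11)
pos=12: enter COMMENT mode (saw '/*')
exit COMMENT mode (now at pos=19)
pos=20: emit LPAREN '('
pos=21: enter STRING mode
pos=21: emit STR "ok" (now at pos=25)
pos=25: emit NUM '99' (now at pos=27)
pos=27: emit RPAREN ')'
pos=29: enter COMMENT mode (saw '/*')
exit COMMENT mode (now at pos=37)
DONE. 10 tokens: [SEMI, STR, ID, SEMI, SEMI, NUM, LPAREN, STR, NUM, RPAREN]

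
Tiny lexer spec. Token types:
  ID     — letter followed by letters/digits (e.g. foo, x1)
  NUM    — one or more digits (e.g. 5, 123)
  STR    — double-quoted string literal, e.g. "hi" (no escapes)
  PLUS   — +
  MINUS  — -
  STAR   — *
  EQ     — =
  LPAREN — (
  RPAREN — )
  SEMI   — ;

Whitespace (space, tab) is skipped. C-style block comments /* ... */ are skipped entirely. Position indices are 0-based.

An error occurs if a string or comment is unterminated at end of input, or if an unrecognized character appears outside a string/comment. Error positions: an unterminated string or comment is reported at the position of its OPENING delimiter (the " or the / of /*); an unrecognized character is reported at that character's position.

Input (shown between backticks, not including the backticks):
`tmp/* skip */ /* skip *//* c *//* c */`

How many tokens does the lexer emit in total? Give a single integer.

pos=0: emit ID 'tmp' (now at pos=3)
pos=3: enter COMMENT mode (saw '/*')
exit COMMENT mode (now at pos=13)
pos=14: enter COMMENT mode (saw '/*')
exit COMMENT mode (now at pos=24)
pos=24: enter COMMENT mode (saw '/*')
exit COMMENT mode (now at pos=31)
pos=31: enter COMMENT mode (saw '/*')
exit COMMENT mode (now at pos=38)
DONE. 1 tokens: [ID]

Answer: 1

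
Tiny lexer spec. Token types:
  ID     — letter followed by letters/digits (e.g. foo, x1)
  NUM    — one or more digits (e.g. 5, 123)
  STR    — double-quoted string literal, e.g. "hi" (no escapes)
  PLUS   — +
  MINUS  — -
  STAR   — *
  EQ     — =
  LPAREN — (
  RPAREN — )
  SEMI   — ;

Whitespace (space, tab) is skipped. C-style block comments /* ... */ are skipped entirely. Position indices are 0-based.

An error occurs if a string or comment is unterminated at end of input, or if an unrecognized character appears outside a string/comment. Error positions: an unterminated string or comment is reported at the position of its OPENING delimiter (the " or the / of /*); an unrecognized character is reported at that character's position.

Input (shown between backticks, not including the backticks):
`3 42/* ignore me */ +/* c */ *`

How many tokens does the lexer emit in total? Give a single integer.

pos=0: emit NUM '3' (now at pos=1)
pos=2: emit NUM '42' (now at pos=4)
pos=4: enter COMMENT mode (saw '/*')
exit COMMENT mode (now at pos=19)
pos=20: emit PLUS '+'
pos=21: enter COMMENT mode (saw '/*')
exit COMMENT mode (now at pos=28)
pos=29: emit STAR '*'
DONE. 4 tokens: [NUM, NUM, PLUS, STAR]

Answer: 4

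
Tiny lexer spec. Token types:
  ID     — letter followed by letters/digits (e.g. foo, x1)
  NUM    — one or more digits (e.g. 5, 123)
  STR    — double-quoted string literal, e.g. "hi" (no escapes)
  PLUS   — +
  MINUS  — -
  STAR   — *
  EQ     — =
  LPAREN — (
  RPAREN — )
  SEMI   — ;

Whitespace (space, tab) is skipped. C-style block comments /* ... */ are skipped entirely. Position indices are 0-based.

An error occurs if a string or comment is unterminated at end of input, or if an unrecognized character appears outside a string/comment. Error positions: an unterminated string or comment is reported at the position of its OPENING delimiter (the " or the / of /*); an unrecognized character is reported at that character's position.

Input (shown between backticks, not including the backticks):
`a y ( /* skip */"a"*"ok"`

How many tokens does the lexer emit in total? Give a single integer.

Answer: 6

Derivation:
pos=0: emit ID 'a' (now at pos=1)
pos=2: emit ID 'y' (now at pos=3)
pos=4: emit LPAREN '('
pos=6: enter COMMENT mode (saw '/*')
exit COMMENT mode (now at pos=16)
pos=16: enter STRING mode
pos=16: emit STR "a" (now at pos=19)
pos=19: emit STAR '*'
pos=20: enter STRING mode
pos=20: emit STR "ok" (now at pos=24)
DONE. 6 tokens: [ID, ID, LPAREN, STR, STAR, STR]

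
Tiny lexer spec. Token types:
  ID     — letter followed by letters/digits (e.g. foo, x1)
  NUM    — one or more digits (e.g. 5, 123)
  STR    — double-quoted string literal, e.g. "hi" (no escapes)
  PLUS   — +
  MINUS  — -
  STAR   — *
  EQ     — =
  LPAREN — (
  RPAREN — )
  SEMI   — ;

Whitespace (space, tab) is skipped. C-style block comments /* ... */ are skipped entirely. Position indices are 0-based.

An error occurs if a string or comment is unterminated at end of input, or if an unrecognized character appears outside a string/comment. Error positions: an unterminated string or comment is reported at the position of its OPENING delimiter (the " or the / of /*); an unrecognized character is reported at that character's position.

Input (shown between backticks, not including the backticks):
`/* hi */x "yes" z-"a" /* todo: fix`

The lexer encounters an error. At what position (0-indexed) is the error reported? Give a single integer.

pos=0: enter COMMENT mode (saw '/*')
exit COMMENT mode (now at pos=8)
pos=8: emit ID 'x' (now at pos=9)
pos=10: enter STRING mode
pos=10: emit STR "yes" (now at pos=15)
pos=16: emit ID 'z' (now at pos=17)
pos=17: emit MINUS '-'
pos=18: enter STRING mode
pos=18: emit STR "a" (now at pos=21)
pos=22: enter COMMENT mode (saw '/*')
pos=22: ERROR — unterminated comment (reached EOF)

Answer: 22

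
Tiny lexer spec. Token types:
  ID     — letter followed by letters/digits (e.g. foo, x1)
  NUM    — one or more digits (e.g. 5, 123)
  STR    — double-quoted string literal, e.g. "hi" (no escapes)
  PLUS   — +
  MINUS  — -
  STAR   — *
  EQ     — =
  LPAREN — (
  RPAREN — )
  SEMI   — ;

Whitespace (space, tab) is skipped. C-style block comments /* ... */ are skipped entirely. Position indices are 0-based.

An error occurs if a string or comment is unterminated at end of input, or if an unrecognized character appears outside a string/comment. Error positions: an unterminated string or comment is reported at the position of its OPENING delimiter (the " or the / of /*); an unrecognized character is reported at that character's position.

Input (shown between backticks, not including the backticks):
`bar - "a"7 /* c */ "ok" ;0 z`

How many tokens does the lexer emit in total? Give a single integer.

pos=0: emit ID 'bar' (now at pos=3)
pos=4: emit MINUS '-'
pos=6: enter STRING mode
pos=6: emit STR "a" (now at pos=9)
pos=9: emit NUM '7' (now at pos=10)
pos=11: enter COMMENT mode (saw '/*')
exit COMMENT mode (now at pos=18)
pos=19: enter STRING mode
pos=19: emit STR "ok" (now at pos=23)
pos=24: emit SEMI ';'
pos=25: emit NUM '0' (now at pos=26)
pos=27: emit ID 'z' (now at pos=28)
DONE. 8 tokens: [ID, MINUS, STR, NUM, STR, SEMI, NUM, ID]

Answer: 8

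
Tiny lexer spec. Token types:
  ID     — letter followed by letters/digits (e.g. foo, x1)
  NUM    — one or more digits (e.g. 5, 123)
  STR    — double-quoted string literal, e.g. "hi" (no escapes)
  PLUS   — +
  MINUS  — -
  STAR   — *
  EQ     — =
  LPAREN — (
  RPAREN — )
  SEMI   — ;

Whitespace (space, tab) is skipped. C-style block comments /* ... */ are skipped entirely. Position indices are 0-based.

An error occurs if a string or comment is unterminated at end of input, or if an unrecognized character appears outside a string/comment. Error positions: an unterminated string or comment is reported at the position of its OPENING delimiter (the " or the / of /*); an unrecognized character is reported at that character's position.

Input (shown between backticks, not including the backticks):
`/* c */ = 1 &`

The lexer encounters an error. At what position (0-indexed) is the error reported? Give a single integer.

pos=0: enter COMMENT mode (saw '/*')
exit COMMENT mode (now at pos=7)
pos=8: emit EQ '='
pos=10: emit NUM '1' (now at pos=11)
pos=12: ERROR — unrecognized char '&'

Answer: 12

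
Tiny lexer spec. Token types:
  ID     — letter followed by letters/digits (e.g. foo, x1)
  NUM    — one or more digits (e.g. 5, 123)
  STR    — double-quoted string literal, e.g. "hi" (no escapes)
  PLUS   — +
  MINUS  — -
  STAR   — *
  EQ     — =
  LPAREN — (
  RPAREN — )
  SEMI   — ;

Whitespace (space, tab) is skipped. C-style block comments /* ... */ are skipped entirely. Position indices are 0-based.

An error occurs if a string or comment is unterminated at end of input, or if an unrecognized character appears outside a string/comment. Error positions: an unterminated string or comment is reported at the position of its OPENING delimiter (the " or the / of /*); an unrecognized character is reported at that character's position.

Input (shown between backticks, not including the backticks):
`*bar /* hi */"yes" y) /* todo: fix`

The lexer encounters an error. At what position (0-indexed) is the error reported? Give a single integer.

pos=0: emit STAR '*'
pos=1: emit ID 'bar' (now at pos=4)
pos=5: enter COMMENT mode (saw '/*')
exit COMMENT mode (now at pos=13)
pos=13: enter STRING mode
pos=13: emit STR "yes" (now at pos=18)
pos=19: emit ID 'y' (now at pos=20)
pos=20: emit RPAREN ')'
pos=22: enter COMMENT mode (saw '/*')
pos=22: ERROR — unterminated comment (reached EOF)

Answer: 22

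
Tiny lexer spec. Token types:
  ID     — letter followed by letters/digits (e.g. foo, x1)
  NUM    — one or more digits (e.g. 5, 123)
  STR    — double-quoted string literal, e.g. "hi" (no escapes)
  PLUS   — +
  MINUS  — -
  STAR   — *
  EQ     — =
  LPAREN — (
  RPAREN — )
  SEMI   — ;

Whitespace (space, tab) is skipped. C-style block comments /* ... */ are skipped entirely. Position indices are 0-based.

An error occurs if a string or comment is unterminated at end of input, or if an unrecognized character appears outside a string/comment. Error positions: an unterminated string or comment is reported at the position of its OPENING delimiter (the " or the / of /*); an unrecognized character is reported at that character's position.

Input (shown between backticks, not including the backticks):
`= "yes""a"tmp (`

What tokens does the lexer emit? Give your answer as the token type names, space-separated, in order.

Answer: EQ STR STR ID LPAREN

Derivation:
pos=0: emit EQ '='
pos=2: enter STRING mode
pos=2: emit STR "yes" (now at pos=7)
pos=7: enter STRING mode
pos=7: emit STR "a" (now at pos=10)
pos=10: emit ID 'tmp' (now at pos=13)
pos=14: emit LPAREN '('
DONE. 5 tokens: [EQ, STR, STR, ID, LPAREN]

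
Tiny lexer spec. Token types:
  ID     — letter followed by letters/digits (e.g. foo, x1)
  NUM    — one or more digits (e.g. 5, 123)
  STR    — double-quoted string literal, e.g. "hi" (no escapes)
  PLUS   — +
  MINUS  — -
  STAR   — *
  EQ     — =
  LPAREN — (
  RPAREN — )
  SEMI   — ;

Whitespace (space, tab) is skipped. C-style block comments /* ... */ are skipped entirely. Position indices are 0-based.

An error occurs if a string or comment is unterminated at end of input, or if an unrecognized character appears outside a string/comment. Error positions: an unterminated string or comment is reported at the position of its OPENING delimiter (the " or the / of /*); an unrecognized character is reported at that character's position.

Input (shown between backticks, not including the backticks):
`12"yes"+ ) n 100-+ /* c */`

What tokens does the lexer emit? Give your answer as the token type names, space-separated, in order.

pos=0: emit NUM '12' (now at pos=2)
pos=2: enter STRING mode
pos=2: emit STR "yes" (now at pos=7)
pos=7: emit PLUS '+'
pos=9: emit RPAREN ')'
pos=11: emit ID 'n' (now at pos=12)
pos=13: emit NUM '100' (now at pos=16)
pos=16: emit MINUS '-'
pos=17: emit PLUS '+'
pos=19: enter COMMENT mode (saw '/*')
exit COMMENT mode (now at pos=26)
DONE. 8 tokens: [NUM, STR, PLUS, RPAREN, ID, NUM, MINUS, PLUS]

Answer: NUM STR PLUS RPAREN ID NUM MINUS PLUS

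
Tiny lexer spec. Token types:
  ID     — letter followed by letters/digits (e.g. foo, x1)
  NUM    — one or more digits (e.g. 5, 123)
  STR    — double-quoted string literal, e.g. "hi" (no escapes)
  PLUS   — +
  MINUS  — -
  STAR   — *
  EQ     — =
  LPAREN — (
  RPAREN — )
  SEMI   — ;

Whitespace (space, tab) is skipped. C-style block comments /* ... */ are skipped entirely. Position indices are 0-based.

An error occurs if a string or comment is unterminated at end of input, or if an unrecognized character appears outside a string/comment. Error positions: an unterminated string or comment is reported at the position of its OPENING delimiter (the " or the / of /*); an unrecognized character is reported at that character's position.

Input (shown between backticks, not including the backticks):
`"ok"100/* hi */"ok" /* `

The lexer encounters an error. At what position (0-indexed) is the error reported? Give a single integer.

pos=0: enter STRING mode
pos=0: emit STR "ok" (now at pos=4)
pos=4: emit NUM '100' (now at pos=7)
pos=7: enter COMMENT mode (saw '/*')
exit COMMENT mode (now at pos=15)
pos=15: enter STRING mode
pos=15: emit STR "ok" (now at pos=19)
pos=20: enter COMMENT mode (saw '/*')
pos=20: ERROR — unterminated comment (reached EOF)

Answer: 20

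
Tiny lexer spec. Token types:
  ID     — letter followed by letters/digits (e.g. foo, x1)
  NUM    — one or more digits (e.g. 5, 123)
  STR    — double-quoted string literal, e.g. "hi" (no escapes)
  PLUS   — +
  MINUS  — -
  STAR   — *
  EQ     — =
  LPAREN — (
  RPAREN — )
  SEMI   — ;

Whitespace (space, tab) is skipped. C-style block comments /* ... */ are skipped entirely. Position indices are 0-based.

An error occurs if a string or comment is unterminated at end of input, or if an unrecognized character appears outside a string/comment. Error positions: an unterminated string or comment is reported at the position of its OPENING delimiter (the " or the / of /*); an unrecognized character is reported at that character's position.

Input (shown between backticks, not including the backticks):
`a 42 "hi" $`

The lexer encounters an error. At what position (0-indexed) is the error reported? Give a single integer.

pos=0: emit ID 'a' (now at pos=1)
pos=2: emit NUM '42' (now at pos=4)
pos=5: enter STRING mode
pos=5: emit STR "hi" (now at pos=9)
pos=10: ERROR — unrecognized char '$'

Answer: 10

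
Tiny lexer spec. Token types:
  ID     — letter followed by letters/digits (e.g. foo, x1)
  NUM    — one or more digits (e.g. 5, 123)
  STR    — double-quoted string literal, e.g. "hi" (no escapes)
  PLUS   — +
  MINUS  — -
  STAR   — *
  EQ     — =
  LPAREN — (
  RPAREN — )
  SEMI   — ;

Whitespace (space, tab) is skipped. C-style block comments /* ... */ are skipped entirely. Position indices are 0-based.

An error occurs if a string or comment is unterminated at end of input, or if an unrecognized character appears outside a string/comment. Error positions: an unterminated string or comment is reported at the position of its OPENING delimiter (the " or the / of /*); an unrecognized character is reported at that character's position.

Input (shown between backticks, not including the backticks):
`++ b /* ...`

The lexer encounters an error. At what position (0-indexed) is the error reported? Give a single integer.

Answer: 5

Derivation:
pos=0: emit PLUS '+'
pos=1: emit PLUS '+'
pos=3: emit ID 'b' (now at pos=4)
pos=5: enter COMMENT mode (saw '/*')
pos=5: ERROR — unterminated comment (reached EOF)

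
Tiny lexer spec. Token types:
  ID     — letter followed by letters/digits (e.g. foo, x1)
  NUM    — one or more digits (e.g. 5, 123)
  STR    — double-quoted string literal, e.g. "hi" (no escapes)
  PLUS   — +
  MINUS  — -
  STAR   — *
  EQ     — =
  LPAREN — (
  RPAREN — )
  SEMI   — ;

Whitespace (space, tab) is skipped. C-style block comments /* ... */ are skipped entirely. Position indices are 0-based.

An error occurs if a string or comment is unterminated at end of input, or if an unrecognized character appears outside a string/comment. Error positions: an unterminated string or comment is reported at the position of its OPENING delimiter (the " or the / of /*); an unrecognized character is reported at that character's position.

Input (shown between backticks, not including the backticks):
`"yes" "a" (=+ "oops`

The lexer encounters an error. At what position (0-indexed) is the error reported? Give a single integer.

pos=0: enter STRING mode
pos=0: emit STR "yes" (now at pos=5)
pos=6: enter STRING mode
pos=6: emit STR "a" (now at pos=9)
pos=10: emit LPAREN '('
pos=11: emit EQ '='
pos=12: emit PLUS '+'
pos=14: enter STRING mode
pos=14: ERROR — unterminated string

Answer: 14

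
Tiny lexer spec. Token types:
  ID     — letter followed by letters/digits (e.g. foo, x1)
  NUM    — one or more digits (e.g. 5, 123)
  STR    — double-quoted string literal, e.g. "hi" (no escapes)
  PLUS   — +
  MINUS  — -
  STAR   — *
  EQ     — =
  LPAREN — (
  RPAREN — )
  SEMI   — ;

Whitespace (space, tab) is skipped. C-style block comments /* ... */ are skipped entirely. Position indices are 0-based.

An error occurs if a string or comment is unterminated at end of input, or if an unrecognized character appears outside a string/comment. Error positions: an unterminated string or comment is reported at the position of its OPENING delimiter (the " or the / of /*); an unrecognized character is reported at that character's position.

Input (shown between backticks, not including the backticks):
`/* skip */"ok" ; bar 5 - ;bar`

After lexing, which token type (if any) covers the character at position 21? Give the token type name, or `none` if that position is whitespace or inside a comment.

pos=0: enter COMMENT mode (saw '/*')
exit COMMENT mode (now at pos=10)
pos=10: enter STRING mode
pos=10: emit STR "ok" (now at pos=14)
pos=15: emit SEMI ';'
pos=17: emit ID 'bar' (now at pos=20)
pos=21: emit NUM '5' (now at pos=22)
pos=23: emit MINUS '-'
pos=25: emit SEMI ';'
pos=26: emit ID 'bar' (now at pos=29)
DONE. 7 tokens: [STR, SEMI, ID, NUM, MINUS, SEMI, ID]
Position 21: char is '5' -> NUM

Answer: NUM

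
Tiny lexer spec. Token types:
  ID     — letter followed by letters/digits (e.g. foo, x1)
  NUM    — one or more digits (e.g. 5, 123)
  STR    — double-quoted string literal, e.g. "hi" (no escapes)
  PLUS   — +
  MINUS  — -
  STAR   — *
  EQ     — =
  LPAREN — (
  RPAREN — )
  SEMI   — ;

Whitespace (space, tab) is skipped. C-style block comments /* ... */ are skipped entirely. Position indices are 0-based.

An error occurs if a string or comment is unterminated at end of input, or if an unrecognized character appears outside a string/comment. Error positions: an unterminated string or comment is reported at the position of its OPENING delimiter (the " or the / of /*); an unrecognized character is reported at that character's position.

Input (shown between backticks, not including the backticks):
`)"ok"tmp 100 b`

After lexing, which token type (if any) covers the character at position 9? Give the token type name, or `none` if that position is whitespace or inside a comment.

pos=0: emit RPAREN ')'
pos=1: enter STRING mode
pos=1: emit STR "ok" (now at pos=5)
pos=5: emit ID 'tmp' (now at pos=8)
pos=9: emit NUM '100' (now at pos=12)
pos=13: emit ID 'b' (now at pos=14)
DONE. 5 tokens: [RPAREN, STR, ID, NUM, ID]
Position 9: char is '1' -> NUM

Answer: NUM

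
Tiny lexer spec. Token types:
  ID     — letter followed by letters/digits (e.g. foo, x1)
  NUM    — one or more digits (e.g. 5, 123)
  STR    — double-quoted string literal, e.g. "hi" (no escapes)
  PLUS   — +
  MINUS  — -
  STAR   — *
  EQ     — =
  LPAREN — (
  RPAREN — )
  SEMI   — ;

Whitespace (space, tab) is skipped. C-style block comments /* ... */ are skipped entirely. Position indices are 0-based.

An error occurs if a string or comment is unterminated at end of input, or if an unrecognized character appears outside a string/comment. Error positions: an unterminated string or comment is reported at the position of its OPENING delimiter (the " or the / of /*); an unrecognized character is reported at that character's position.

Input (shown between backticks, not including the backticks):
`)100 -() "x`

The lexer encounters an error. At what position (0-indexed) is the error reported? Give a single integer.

Answer: 9

Derivation:
pos=0: emit RPAREN ')'
pos=1: emit NUM '100' (now at pos=4)
pos=5: emit MINUS '-'
pos=6: emit LPAREN '('
pos=7: emit RPAREN ')'
pos=9: enter STRING mode
pos=9: ERROR — unterminated string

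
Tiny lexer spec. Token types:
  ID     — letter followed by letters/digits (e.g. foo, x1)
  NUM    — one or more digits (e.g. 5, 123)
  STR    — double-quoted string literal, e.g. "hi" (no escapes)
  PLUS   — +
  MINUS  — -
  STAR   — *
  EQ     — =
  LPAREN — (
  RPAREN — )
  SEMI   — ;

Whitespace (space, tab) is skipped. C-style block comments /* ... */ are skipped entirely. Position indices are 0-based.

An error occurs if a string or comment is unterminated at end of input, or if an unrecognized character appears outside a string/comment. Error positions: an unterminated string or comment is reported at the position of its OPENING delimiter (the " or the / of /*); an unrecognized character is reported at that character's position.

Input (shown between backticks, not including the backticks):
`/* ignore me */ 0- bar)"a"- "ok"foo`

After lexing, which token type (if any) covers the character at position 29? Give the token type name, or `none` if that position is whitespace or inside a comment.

pos=0: enter COMMENT mode (saw '/*')
exit COMMENT mode (now at pos=15)
pos=16: emit NUM '0' (now at pos=17)
pos=17: emit MINUS '-'
pos=19: emit ID 'bar' (now at pos=22)
pos=22: emit RPAREN ')'
pos=23: enter STRING mode
pos=23: emit STR "a" (now at pos=26)
pos=26: emit MINUS '-'
pos=28: enter STRING mode
pos=28: emit STR "ok" (now at pos=32)
pos=32: emit ID 'foo' (now at pos=35)
DONE. 8 tokens: [NUM, MINUS, ID, RPAREN, STR, MINUS, STR, ID]
Position 29: char is 'o' -> STR

Answer: STR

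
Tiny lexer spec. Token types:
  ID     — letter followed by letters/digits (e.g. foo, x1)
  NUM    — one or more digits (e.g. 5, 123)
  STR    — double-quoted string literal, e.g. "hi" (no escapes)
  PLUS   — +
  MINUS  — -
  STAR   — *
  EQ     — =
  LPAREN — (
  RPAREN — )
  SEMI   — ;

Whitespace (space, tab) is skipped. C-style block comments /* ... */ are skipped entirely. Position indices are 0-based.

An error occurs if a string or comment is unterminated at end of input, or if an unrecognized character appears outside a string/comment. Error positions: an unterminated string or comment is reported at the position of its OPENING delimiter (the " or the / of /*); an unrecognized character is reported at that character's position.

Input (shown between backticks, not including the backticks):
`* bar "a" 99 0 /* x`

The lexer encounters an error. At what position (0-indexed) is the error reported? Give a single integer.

Answer: 15

Derivation:
pos=0: emit STAR '*'
pos=2: emit ID 'bar' (now at pos=5)
pos=6: enter STRING mode
pos=6: emit STR "a" (now at pos=9)
pos=10: emit NUM '99' (now at pos=12)
pos=13: emit NUM '0' (now at pos=14)
pos=15: enter COMMENT mode (saw '/*')
pos=15: ERROR — unterminated comment (reached EOF)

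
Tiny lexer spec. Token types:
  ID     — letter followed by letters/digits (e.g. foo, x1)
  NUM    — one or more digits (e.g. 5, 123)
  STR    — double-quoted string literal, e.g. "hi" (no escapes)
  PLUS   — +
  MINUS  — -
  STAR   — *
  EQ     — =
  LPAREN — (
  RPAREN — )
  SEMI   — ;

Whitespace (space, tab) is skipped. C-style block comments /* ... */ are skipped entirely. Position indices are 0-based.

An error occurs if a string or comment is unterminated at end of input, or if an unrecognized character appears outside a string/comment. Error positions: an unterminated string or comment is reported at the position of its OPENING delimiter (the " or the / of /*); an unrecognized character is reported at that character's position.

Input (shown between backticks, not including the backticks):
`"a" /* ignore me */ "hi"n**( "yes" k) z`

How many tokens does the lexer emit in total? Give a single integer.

pos=0: enter STRING mode
pos=0: emit STR "a" (now at pos=3)
pos=4: enter COMMENT mode (saw '/*')
exit COMMENT mode (now at pos=19)
pos=20: enter STRING mode
pos=20: emit STR "hi" (now at pos=24)
pos=24: emit ID 'n' (now at pos=25)
pos=25: emit STAR '*'
pos=26: emit STAR '*'
pos=27: emit LPAREN '('
pos=29: enter STRING mode
pos=29: emit STR "yes" (now at pos=34)
pos=35: emit ID 'k' (now at pos=36)
pos=36: emit RPAREN ')'
pos=38: emit ID 'z' (now at pos=39)
DONE. 10 tokens: [STR, STR, ID, STAR, STAR, LPAREN, STR, ID, RPAREN, ID]

Answer: 10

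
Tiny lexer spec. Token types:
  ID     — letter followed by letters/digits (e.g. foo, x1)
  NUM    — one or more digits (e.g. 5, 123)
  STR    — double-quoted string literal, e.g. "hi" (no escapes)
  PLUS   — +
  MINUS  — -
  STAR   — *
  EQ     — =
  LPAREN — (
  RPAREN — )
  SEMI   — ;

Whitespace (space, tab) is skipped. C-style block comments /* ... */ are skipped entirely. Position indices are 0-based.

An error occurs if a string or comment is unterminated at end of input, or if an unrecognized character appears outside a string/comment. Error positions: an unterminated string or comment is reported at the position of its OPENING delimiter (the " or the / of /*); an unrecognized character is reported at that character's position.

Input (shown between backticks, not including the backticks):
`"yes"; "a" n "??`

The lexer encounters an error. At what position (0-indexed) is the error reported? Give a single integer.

pos=0: enter STRING mode
pos=0: emit STR "yes" (now at pos=5)
pos=5: emit SEMI ';'
pos=7: enter STRING mode
pos=7: emit STR "a" (now at pos=10)
pos=11: emit ID 'n' (now at pos=12)
pos=13: enter STRING mode
pos=13: ERROR — unterminated string

Answer: 13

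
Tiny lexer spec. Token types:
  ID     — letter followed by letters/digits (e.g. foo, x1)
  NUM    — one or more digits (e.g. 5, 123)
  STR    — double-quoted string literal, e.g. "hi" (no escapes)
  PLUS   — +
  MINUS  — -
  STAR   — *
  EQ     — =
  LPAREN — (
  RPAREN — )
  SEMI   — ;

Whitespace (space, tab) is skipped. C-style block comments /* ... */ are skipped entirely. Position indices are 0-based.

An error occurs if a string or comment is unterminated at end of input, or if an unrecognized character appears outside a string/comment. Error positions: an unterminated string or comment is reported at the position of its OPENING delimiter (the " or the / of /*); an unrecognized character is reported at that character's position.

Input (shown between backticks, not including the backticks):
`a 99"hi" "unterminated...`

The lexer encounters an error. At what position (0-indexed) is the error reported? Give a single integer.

pos=0: emit ID 'a' (now at pos=1)
pos=2: emit NUM '99' (now at pos=4)
pos=4: enter STRING mode
pos=4: emit STR "hi" (now at pos=8)
pos=9: enter STRING mode
pos=9: ERROR — unterminated string

Answer: 9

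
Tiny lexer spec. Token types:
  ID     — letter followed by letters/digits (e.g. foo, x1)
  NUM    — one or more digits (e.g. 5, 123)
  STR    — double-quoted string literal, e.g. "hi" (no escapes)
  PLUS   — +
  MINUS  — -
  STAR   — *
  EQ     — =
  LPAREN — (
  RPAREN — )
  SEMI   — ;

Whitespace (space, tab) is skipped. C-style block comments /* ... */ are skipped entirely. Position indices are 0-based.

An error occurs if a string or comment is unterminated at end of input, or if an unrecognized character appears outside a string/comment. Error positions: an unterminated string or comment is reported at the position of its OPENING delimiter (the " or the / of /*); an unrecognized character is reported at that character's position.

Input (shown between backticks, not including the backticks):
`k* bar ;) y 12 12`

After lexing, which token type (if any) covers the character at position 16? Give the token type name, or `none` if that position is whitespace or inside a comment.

Answer: NUM

Derivation:
pos=0: emit ID 'k' (now at pos=1)
pos=1: emit STAR '*'
pos=3: emit ID 'bar' (now at pos=6)
pos=7: emit SEMI ';'
pos=8: emit RPAREN ')'
pos=10: emit ID 'y' (now at pos=11)
pos=12: emit NUM '12' (now at pos=14)
pos=15: emit NUM '12' (now at pos=17)
DONE. 8 tokens: [ID, STAR, ID, SEMI, RPAREN, ID, NUM, NUM]
Position 16: char is '2' -> NUM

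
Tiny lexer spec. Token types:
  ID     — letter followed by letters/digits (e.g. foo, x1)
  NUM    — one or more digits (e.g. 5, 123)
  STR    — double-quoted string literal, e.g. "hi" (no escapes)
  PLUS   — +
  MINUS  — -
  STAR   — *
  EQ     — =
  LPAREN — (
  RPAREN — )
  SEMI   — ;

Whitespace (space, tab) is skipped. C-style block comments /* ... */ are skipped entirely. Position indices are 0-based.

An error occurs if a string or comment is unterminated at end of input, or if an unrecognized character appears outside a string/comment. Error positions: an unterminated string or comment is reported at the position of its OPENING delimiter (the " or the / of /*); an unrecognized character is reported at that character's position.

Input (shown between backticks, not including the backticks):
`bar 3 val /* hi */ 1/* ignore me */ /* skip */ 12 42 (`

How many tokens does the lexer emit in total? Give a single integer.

Answer: 7

Derivation:
pos=0: emit ID 'bar' (now at pos=3)
pos=4: emit NUM '3' (now at pos=5)
pos=6: emit ID 'val' (now at pos=9)
pos=10: enter COMMENT mode (saw '/*')
exit COMMENT mode (now at pos=18)
pos=19: emit NUM '1' (now at pos=20)
pos=20: enter COMMENT mode (saw '/*')
exit COMMENT mode (now at pos=35)
pos=36: enter COMMENT mode (saw '/*')
exit COMMENT mode (now at pos=46)
pos=47: emit NUM '12' (now at pos=49)
pos=50: emit NUM '42' (now at pos=52)
pos=53: emit LPAREN '('
DONE. 7 tokens: [ID, NUM, ID, NUM, NUM, NUM, LPAREN]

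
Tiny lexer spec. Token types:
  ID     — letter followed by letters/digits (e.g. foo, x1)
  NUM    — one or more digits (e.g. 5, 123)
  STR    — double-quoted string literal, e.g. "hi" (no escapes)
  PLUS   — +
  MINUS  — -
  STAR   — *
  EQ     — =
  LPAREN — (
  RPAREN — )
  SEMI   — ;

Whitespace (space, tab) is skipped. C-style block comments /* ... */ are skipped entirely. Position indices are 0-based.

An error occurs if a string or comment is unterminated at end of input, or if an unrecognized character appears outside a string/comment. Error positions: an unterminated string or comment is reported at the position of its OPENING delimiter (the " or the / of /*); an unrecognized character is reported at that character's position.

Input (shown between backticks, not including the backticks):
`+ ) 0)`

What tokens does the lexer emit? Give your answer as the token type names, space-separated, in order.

pos=0: emit PLUS '+'
pos=2: emit RPAREN ')'
pos=4: emit NUM '0' (now at pos=5)
pos=5: emit RPAREN ')'
DONE. 4 tokens: [PLUS, RPAREN, NUM, RPAREN]

Answer: PLUS RPAREN NUM RPAREN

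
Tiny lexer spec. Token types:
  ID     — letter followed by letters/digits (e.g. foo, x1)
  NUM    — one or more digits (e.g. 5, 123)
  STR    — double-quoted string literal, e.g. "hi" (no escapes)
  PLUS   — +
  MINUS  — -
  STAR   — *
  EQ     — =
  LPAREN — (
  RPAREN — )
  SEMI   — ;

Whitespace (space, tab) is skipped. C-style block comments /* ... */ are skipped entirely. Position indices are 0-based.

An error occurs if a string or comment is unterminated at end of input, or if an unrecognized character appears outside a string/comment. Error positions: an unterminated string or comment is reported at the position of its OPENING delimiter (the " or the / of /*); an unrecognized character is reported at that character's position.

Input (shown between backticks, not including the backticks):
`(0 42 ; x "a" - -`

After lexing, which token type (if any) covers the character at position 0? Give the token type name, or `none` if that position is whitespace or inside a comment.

pos=0: emit LPAREN '('
pos=1: emit NUM '0' (now at pos=2)
pos=3: emit NUM '42' (now at pos=5)
pos=6: emit SEMI ';'
pos=8: emit ID 'x' (now at pos=9)
pos=10: enter STRING mode
pos=10: emit STR "a" (now at pos=13)
pos=14: emit MINUS '-'
pos=16: emit MINUS '-'
DONE. 8 tokens: [LPAREN, NUM, NUM, SEMI, ID, STR, MINUS, MINUS]
Position 0: char is '(' -> LPAREN

Answer: LPAREN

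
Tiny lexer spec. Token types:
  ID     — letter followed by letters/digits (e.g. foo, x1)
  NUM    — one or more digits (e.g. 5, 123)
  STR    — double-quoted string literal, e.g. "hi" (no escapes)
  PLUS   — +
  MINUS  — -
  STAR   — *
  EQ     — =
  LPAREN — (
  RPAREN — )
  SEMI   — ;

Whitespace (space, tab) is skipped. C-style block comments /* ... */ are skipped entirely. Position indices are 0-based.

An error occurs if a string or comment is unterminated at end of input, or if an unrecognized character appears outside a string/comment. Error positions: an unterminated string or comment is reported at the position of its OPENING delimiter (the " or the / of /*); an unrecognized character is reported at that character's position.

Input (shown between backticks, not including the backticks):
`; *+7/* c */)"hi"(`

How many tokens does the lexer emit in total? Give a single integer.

Answer: 7

Derivation:
pos=0: emit SEMI ';'
pos=2: emit STAR '*'
pos=3: emit PLUS '+'
pos=4: emit NUM '7' (now at pos=5)
pos=5: enter COMMENT mode (saw '/*')
exit COMMENT mode (now at pos=12)
pos=12: emit RPAREN ')'
pos=13: enter STRING mode
pos=13: emit STR "hi" (now at pos=17)
pos=17: emit LPAREN '('
DONE. 7 tokens: [SEMI, STAR, PLUS, NUM, RPAREN, STR, LPAREN]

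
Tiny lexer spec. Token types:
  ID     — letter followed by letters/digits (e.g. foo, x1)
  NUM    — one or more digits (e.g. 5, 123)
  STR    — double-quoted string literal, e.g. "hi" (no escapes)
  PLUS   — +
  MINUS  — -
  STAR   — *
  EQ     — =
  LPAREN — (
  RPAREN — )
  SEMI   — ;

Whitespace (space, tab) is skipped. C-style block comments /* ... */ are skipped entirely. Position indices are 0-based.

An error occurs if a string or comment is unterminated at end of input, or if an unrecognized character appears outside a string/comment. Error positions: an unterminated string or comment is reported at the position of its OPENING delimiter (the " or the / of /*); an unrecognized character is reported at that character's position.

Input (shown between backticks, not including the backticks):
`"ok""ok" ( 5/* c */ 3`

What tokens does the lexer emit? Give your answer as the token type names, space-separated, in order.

Answer: STR STR LPAREN NUM NUM

Derivation:
pos=0: enter STRING mode
pos=0: emit STR "ok" (now at pos=4)
pos=4: enter STRING mode
pos=4: emit STR "ok" (now at pos=8)
pos=9: emit LPAREN '('
pos=11: emit NUM '5' (now at pos=12)
pos=12: enter COMMENT mode (saw '/*')
exit COMMENT mode (now at pos=19)
pos=20: emit NUM '3' (now at pos=21)
DONE. 5 tokens: [STR, STR, LPAREN, NUM, NUM]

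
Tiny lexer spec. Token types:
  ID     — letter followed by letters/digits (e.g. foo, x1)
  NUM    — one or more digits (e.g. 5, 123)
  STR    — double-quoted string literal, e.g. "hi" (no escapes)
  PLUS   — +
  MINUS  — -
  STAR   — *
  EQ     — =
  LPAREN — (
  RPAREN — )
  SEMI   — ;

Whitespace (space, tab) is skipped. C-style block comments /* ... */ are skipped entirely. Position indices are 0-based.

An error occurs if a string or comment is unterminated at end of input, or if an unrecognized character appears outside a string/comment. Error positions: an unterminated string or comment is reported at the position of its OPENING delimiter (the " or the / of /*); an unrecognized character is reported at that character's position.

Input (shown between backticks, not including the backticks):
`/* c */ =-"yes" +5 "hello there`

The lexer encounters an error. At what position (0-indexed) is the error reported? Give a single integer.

Answer: 19

Derivation:
pos=0: enter COMMENT mode (saw '/*')
exit COMMENT mode (now at pos=7)
pos=8: emit EQ '='
pos=9: emit MINUS '-'
pos=10: enter STRING mode
pos=10: emit STR "yes" (now at pos=15)
pos=16: emit PLUS '+'
pos=17: emit NUM '5' (now at pos=18)
pos=19: enter STRING mode
pos=19: ERROR — unterminated string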